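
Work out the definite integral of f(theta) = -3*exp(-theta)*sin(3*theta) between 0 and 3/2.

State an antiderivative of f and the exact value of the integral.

Differentiate the proposed F(theta) back; it has to land on f(theta) exactly.
F(theta) = 3*exp(-theta)*sin(3*theta)/10 + 9*exp(-theta)*cos(3*theta)/10 is an antiderivative of f.
Check: d/dtheta[3*exp(-theta)*sin(3*theta)/10 + 9*exp(-theta)*cos(3*theta)/10] = -3*exp(-theta)*sin(3*theta) = f(theta).
F(3/2) = 3*exp(-3/2)*sin(9/2)/10 + 9*exp(-3/2)*cos(9/2)/10; F(0) = 9/10.
Integral = F(3/2) - F(0) = -9/10 + 3*exp(-3/2)*sin(9/2)/10 + 9*exp(-3/2)*cos(9/2)/10.

Antiderivative: F(theta) = 3*exp(-theta)*sin(3*theta)/10 + 9*exp(-theta)*cos(3*theta)/10; value = -9/10 + 3*exp(-3/2)*sin(9/2)/10 + 9*exp(-3/2)*cos(9/2)/10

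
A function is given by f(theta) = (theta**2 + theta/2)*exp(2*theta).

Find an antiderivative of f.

An antiderivative is F(theta) = (4*theta**2 - 2*theta + 1)*exp(2*theta)/8.

Recognize the product-rule pattern: f = u'v + uv' with u = theta**2/2 - theta/4 + 1/8, v = exp(2*theta), so integration by parts undoes it.
Check: d/dtheta[(4*theta**2 - 2*theta + 1)*exp(2*theta)/8] = theta**2*exp(2*theta) + theta*exp(2*theta)/2, which equals f(theta).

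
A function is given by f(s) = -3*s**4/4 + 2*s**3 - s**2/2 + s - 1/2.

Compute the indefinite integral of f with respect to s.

F(s) = -3*s**5/20 + s**4/2 - s**3/6 + s**2/2 - s/2 + C

The integrand splits into summands that can be handled one at a time.
Check: d/ds[-3*s**5/20 + s**4/2 - s**3/6 + s**2/2 - s/2] = -3*s**4/4 + 2*s**3 - s**2/2 + s - 1/2 = f(s).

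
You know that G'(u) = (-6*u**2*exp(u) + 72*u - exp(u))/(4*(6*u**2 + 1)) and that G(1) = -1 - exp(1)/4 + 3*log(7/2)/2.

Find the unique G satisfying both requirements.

Differentiate the proposed G(u) back; it has to land on the given G'(u).
A general antiderivative is -exp(u)/4 + 3*log(3*u**2 + 1/2)/2 + C.
The condition gives C = -1 - exp(1)/4 + 3*log(7/2)/2 - (-exp(1)/4 + 3*log(7/2)/2) = -1.
So G(u) = (-exp(u) + 6*log(3*u**2 + 1/2) - 4)/4.
Check: d/du[(-exp(u) + 6*log(3*u**2 + 1/2) - 4)/4] = (-6*u**2*exp(u) + 72*u - exp(u))/(24*u**2 + 4), which equals G'(u).

G(u) = (-exp(u) + 6*log(3*u**2 + 1/2) - 4)/4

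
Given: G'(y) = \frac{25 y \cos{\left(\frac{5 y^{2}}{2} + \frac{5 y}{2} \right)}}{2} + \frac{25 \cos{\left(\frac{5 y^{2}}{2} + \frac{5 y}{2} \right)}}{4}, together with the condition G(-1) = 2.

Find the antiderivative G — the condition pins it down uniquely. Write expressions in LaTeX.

G'(y) matches the chain-rule pattern g'(h)*h' with inner function h(y) = \frac{5 y^{2}}{2} + \frac{5 y}{2}; substituting u = h(y) collapses the integral.
A general antiderivative is \frac{5 \sin{\left(\frac{5 y^{2}}{2} + \frac{5 y}{2} \right)}}{2} + C.
The condition gives C = 2 - (0) = 2.
So G(y) = \frac{5 \sin{\left(\frac{5 y^{2}}{2} + \frac{5 y}{2} \right)} + 4}{2}.
Check: d/dy[\frac{5 \sin{\left(\frac{5 y^{2}}{2} + \frac{5 y}{2} \right)} + 4}{2}] = \frac{25 y \cos{\left(\frac{5 y^{2}}{2} + \frac{5 y}{2} \right)}}{2} + \frac{25 \cos{\left(\frac{5 y^{2}}{2} + \frac{5 y}{2} \right)}}{4} = G'(y).

G(y) = \frac{5 \sin{\left(\frac{5 y^{2}}{2} + \frac{5 y}{2} \right)} + 4}{2}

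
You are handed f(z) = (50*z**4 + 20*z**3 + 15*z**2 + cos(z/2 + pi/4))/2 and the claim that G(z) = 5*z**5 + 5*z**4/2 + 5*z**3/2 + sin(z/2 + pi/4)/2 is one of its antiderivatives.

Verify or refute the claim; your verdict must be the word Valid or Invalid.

Invalid: d/dz[G] - f = -cos(z/2 + pi/4)/4, which is not 0.

d/dz[G] = 25*z**4 + 10*z**3 + 15*z**2/2 + cos(z/2 + pi/4)/4
d/dz[G] - f(z) = -cos(z/2 + pi/4)/4 != 0.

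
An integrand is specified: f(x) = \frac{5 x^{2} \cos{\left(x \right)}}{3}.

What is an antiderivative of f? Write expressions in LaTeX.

An antiderivative is F(x) = \frac{5 x^{2} \sin{\left(x \right)}}{3} + \frac{10 x \cos{\left(x \right)}}{3} - \frac{10 \sin{\left(x \right)}}{3}.

Since d/dx undoes antidifferentiation here, F'(x) = f(x) is required of F(x).
Check: d/dx[\frac{5 x^{2} \sin{\left(x \right)}}{3} + \frac{10 x \cos{\left(x \right)}}{3} - \frac{10 \sin{\left(x \right)}}{3}] = \frac{5 x^{2} \cos{\left(x \right)}}{3} = f(x).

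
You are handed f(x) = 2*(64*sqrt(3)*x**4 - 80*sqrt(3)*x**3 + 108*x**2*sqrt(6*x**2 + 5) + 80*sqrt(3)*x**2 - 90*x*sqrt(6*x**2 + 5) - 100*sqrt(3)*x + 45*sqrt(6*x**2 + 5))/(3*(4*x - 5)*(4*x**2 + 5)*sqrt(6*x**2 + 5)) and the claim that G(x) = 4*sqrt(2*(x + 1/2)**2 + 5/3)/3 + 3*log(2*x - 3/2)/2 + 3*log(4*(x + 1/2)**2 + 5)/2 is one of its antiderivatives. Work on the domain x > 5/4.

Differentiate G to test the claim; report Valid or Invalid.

Invalid: d/dx[G] - f = (1024*sqrt(6)*x**7*sqrt(6*x**2 + 5) - 1024*sqrt(3)*x**7*sqrt(12*x**2 + 12*x + 13) - 512*sqrt(6)*x**6*sqrt(6*x**2 + 5) + 1024*sqrt(3)*x**6*sqrt(12*x**2 + 12*x + 13) + 1216*sqrt(6)*x**5*sqrt(6*x**2 + 5) - 1728*sqrt(3)*x**5*sqrt(12*x**2 + 12*x + 13) - 864*x**4*sqrt(6*x**2 + 5)*sqrt(12*x**2 + 12*x + 13) - 2528*sqrt(6)*x**4*sqrt(6*x**2 + 5) + 3392*sqrt(3)*x**4*sqrt(12*x**2 + 12*x + 13) + 576*x**3*sqrt(6*x**2 + 5)*sqrt(12*x**2 + 12*x + 13) + 304*sqrt(6)*x**3*sqrt(6*x**2 + 5) - 2000*sqrt(3)*x**3*sqrt(12*x**2 + 12*x + 13) - 36*x**2*sqrt(6*x**2 + 5)*sqrt(12*x**2 + 12*x + 13) - 1640*sqrt(6)*x**2*sqrt(6*x**2 + 5) + 2640*sqrt(3)*x**2*sqrt(12*x**2 + 12*x + 13) - 2070*x*sqrt(6*x**2 + 5)*sqrt(12*x**2 + 12*x + 13) + 480*sqrt(6)*x*sqrt(6*x**2 + 5) - 1800*sqrt(3)*x*sqrt(12*x**2 + 12*x + 13) + 135*sqrt(6*x**2 + 5)*sqrt(12*x**2 + 12*x + 13) + 900*sqrt(6)*sqrt(6*x**2 + 5))/(384*x**6*sqrt(6*x**2 + 5)*sqrt(12*x**2 + 12*x + 13) - 384*x**5*sqrt(6*x**2 + 5)*sqrt(12*x**2 + 12*x + 13) + 648*x**4*sqrt(6*x**2 + 5)*sqrt(12*x**2 + 12*x + 13) - 1272*x**3*sqrt(6*x**2 + 5)*sqrt(12*x**2 + 12*x + 13) + 750*x**2*sqrt(6*x**2 + 5)*sqrt(12*x**2 + 12*x + 13) - 990*x*sqrt(6*x**2 + 5)*sqrt(12*x**2 + 12*x + 13) + 675*sqrt(6*x**2 + 5)*sqrt(12*x**2 + 12*x + 13)), which is not 0.

d/dx[G] = (64*sqrt(6)*x**4 + 48*sqrt(6)*x**3 + 108*x**2*sqrt(12*x**2 + 12*x + 13) + 56*sqrt(6)*x**2 + 18*x*sqrt(12*x**2 + 12*x + 13) - 48*sqrt(6)*x + 27*sqrt(12*x**2 + 12*x + 13) - 36*sqrt(6))/(24*x**3*sqrt(12*x**2 + 12*x + 13) + 6*x**2*sqrt(12*x**2 + 12*x + 13) + 18*x*sqrt(12*x**2 + 12*x + 13) - 27*sqrt(12*x**2 + 12*x + 13))
d/dx[G] - f(x) = (1024*sqrt(6)*x**7*sqrt(6*x**2 + 5) - 1024*sqrt(3)*x**7*sqrt(12*x**2 + 12*x + 13) - 512*sqrt(6)*x**6*sqrt(6*x**2 + 5) + 1024*sqrt(3)*x**6*sqrt(12*x**2 + 12*x + 13) + 1216*sqrt(6)*x**5*sqrt(6*x**2 + 5) - 1728*sqrt(3)*x**5*sqrt(12*x**2 + 12*x + 13) - 864*x**4*sqrt(6*x**2 + 5)*sqrt(12*x**2 + 12*x + 13) - 2528*sqrt(6)*x**4*sqrt(6*x**2 + 5) + 3392*sqrt(3)*x**4*sqrt(12*x**2 + 12*x + 13) + 576*x**3*sqrt(6*x**2 + 5)*sqrt(12*x**2 + 12*x + 13) + 304*sqrt(6)*x**3*sqrt(6*x**2 + 5) - 2000*sqrt(3)*x**3*sqrt(12*x**2 + 12*x + 13) - 36*x**2*sqrt(6*x**2 + 5)*sqrt(12*x**2 + 12*x + 13) - 1640*sqrt(6)*x**2*sqrt(6*x**2 + 5) + 2640*sqrt(3)*x**2*sqrt(12*x**2 + 12*x + 13) - 2070*x*sqrt(6*x**2 + 5)*sqrt(12*x**2 + 12*x + 13) + 480*sqrt(6)*x*sqrt(6*x**2 + 5) - 1800*sqrt(3)*x*sqrt(12*x**2 + 12*x + 13) + 135*sqrt(6*x**2 + 5)*sqrt(12*x**2 + 12*x + 13) + 900*sqrt(6)*sqrt(6*x**2 + 5))/(384*x**6*sqrt(6*x**2 + 5)*sqrt(12*x**2 + 12*x + 13) - 384*x**5*sqrt(6*x**2 + 5)*sqrt(12*x**2 + 12*x + 13) + 648*x**4*sqrt(6*x**2 + 5)*sqrt(12*x**2 + 12*x + 13) - 1272*x**3*sqrt(6*x**2 + 5)*sqrt(12*x**2 + 12*x + 13) + 750*x**2*sqrt(6*x**2 + 5)*sqrt(12*x**2 + 12*x + 13) - 990*x*sqrt(6*x**2 + 5)*sqrt(12*x**2 + 12*x + 13) + 675*sqrt(6*x**2 + 5)*sqrt(12*x**2 + 12*x + 13)) != 0.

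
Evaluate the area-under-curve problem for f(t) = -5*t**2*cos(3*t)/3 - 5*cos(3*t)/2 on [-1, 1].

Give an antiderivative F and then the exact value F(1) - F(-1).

The integrand splits into summands that can be handled one at a time.
F(t) = -5*(18*t**2*sin(3*t) + 12*t*cos(3*t) + 23*sin(3*t))/162 is an antiderivative of f.
Check: d/dt[-5*(18*t**2*sin(3*t) + 12*t*cos(3*t) + 23*sin(3*t))/162] = -5*t**2*cos(3*t)/3 - 5*cos(3*t)/2 = f(t).
F(1) = -205*sin(3)/162 - 10*cos(3)/27; F(-1) = 10*cos(3)/27 + 205*sin(3)/162.
Integral = F(1) - F(-1) = -205*sin(3)/81 - 20*cos(3)/27.

Antiderivative: F(t) = -5*(18*t**2*sin(3*t) + 12*t*cos(3*t) + 23*sin(3*t))/162; value = -205*sin(3)/81 - 20*cos(3)/27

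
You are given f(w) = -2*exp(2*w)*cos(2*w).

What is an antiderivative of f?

An antiderivative is F(w) = -exp(2*w)*sin(2*w)/2 - exp(2*w)*cos(2*w)/2.

Whatever form F(w) takes, F'(w) = f(w) is non-negotiable.
Check: d/dw[-exp(2*w)*sin(2*w)/2 - exp(2*w)*cos(2*w)/2] = -2*exp(2*w)*cos(2*w) = f(w).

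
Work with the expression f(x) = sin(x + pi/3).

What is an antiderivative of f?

An antiderivative is F(x) = -cos(x + pi/3).

Differentiate the proposed F(x) back; it has to land on f(x) exactly.
Check: d/dx[-cos(x + pi/3)] = sin(x + pi/3) = f(x).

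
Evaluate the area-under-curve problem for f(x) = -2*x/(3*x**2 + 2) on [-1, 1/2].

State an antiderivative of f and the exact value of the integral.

Antiderivative: F(x) = -log(3*x**2/2 + 1)/3; value = -log(11/8)/3 + log(5/2)/3

f matches the chain-rule pattern g'(h)*h' with inner function h(x) = 3*x**2/2 + 1; substituting u = h(x) collapses the integral.
F(x) = -log(3*x**2/2 + 1)/3 is an antiderivative of f.
Check: d/dx[-log(3*x**2/2 + 1)/3] = -2*x/(3*x**2 + 2) = f(x).
F(1/2) = -log(11/8)/3; F(-1) = -log(5/2)/3.
Integral = F(1/2) - F(-1) = -log(11/8)/3 + log(5/2)/3.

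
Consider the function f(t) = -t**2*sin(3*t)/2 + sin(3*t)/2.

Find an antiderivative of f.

The integrand splits into summands that can be handled one at a time.
Check: d/dt[t**2*cos(3*t)/6 - t*sin(3*t)/9 - 11*cos(3*t)/54] = -t**2*sin(3*t)/2 + sin(3*t)/2 = f(t).

An antiderivative is F(t) = t**2*cos(3*t)/6 - t*sin(3*t)/9 - 11*cos(3*t)/54.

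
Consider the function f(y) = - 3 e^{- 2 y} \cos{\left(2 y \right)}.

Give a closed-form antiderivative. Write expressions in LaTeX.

An antiderivative is F(y) = \frac{\left(- 3 \sin{\left(2 y \right)} + 3 \cos{\left(2 y \right)}\right) e^{- 2 y}}{4}.

Differentiate the proposed F(y) back; it has to land on f(y) exactly.
Check: d/dy[\frac{\left(- 3 \sin{\left(2 y \right)} + 3 \cos{\left(2 y \right)}\right) e^{- 2 y}}{4}] = - 3 e^{- 2 y} \cos{\left(2 y \right)} = f(y).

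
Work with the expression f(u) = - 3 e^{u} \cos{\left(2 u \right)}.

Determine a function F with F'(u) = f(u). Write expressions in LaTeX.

A candidate is checked by its d/du: the result must match f(u).
Check: d/du[- \frac{6 e^{u} \sin{\left(2 u \right)}}{5} - \frac{3 e^{u} \cos{\left(2 u \right)}}{5}] = - 3 e^{u} \cos{\left(2 u \right)} = f(u).

An antiderivative is F(u) = - \frac{6 e^{u} \sin{\left(2 u \right)}}{5} - \frac{3 e^{u} \cos{\left(2 u \right)}}{5}.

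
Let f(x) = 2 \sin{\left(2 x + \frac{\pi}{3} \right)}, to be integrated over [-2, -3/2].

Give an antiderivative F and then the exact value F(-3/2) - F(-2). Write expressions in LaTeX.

Antiderivative: F(x) = - \cos{\left(2 x + \frac{\pi}{3} \right)}; value = \sin{\left(\frac{\pi}{6} + 4 \right)} - \sin{\left(\frac{\pi}{6} + 3 \right)}

Any candidate F(x) must reproduce f(x) exactly when differentiated.
F(x) = - \cos{\left(2 x + \frac{\pi}{3} \right)} is an antiderivative of f.
Check: d/dx[- \cos{\left(2 x + \frac{\pi}{3} \right)}] = 2 \sin{\left(2 x + \frac{\pi}{3} \right)} = f(x).
F(-3/2) = - \sin{\left(\frac{\pi}{6} + 3 \right)}; F(-2) = - \sin{\left(\frac{\pi}{6} + 4 \right)}.
Integral = F(-3/2) - F(-2) = \sin{\left(\frac{\pi}{6} + 4 \right)} - \sin{\left(\frac{\pi}{6} + 3 \right)}.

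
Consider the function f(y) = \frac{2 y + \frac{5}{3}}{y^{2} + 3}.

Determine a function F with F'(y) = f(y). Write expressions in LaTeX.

A first test for any F(y): its y-derivative must equal f(y) identically.
Check: d/dy[\frac{9 \log{\left(y^{2} + 3 \right)} + 5 \sqrt{3} \operatorname{atan}{\left(\frac{\sqrt{3} y}{3} \right)}}{9}] = \frac{6 y + 5}{3 y^{2} + 9}, which equals f(y).

An antiderivative is F(y) = \frac{9 \log{\left(y^{2} + 3 \right)} + 5 \sqrt{3} \operatorname{atan}{\left(\frac{\sqrt{3} y}{3} \right)}}{9}.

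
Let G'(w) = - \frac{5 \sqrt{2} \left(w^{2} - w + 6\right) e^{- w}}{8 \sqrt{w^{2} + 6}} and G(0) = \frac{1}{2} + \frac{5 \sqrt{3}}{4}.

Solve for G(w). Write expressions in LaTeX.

Recognize the product-rule pattern: G'(w) = u'v + uv' with u = \frac{5 \sqrt{\frac{w^{2}}{2} + 3}}{4}, v = e^{- w}, so integration by parts undoes it.
A general antiderivative is \frac{5 \sqrt{\frac{w^{2}}{2} + 3} e^{- w}}{4} + C.
The condition gives C = \frac{1}{2} + \frac{5 \sqrt{3}}{4} - (\frac{5 \sqrt{3}}{4}) = \frac{1}{2}.
So G(w) = \frac{\left(5 \sqrt{2} \sqrt{w^{2} + 6} + 4 e^{w}\right) e^{- w}}{8}.
Check: d/dw[\frac{\left(5 \sqrt{2} \sqrt{w^{2} + 6} + 4 e^{w}\right) e^{- w}}{8}] = \frac{\left(- 5 \sqrt{2} w^{2} + 5 \sqrt{2} w - 30 \sqrt{2}\right) e^{- w}}{8 \sqrt{w^{2} + 6}}, which equals G'(w).

G(w) = \frac{\left(5 \sqrt{2} \sqrt{w^{2} + 6} + 4 e^{w}\right) e^{- w}}{8}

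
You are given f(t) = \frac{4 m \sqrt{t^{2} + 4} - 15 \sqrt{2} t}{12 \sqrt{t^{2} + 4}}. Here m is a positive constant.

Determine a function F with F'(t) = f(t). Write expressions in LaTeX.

An antiderivative is F(t) = \frac{4 m t - 15 \sqrt{2} \sqrt{t^{2} + 4}}{12}.

For F(t) to be correct the identity F'(t) - f(t) = 0 must hold.
Check: d/dt[\frac{4 m t - 15 \sqrt{2} \sqrt{t^{2} + 4}}{12}] = \frac{4 m \sqrt{t^{2} + 4} - 15 \sqrt{2} t}{12 \sqrt{t^{2} + 4}} = f(t).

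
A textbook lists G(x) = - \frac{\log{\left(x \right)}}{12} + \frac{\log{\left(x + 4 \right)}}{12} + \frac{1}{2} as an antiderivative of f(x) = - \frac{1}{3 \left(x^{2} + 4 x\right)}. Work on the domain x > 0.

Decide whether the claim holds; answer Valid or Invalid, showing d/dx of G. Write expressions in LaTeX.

d/dx[G] = - \frac{1}{3 x^{2} + 12 x}
This equals f(x) exactly, so the claim holds.

Valid. The derivative of G reproduces f.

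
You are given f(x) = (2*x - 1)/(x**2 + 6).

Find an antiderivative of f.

An antiderivative F(x) passes only if d/dx[F] lands on f(x) exactly.
Check: d/dx[log(x**2 + 6) - sqrt(6)*atan(sqrt(6)*x/6)/6] = (2*x - 1)/(x**2 + 6) = f(x).

An antiderivative is F(x) = log(x**2 + 6) - sqrt(6)*atan(sqrt(6)*x/6)/6.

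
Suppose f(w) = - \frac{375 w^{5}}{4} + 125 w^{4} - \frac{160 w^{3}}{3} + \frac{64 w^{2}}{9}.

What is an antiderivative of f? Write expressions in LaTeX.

f matches the chain-rule pattern g'(h)*h' with inner function h(w) = \frac{5 w^{2}}{2} - \frac{4 w}{3}; substituting u = h(w) collapses the integral.
Check: d/dw[- \frac{125 w^{6}}{8} + 25 w^{5} - \frac{40 w^{4}}{3} + \frac{64 w^{3}}{27}] = - \frac{375 w^{5}}{4} + 125 w^{4} - \frac{160 w^{3}}{3} + \frac{64 w^{2}}{9} = f(w).

An antiderivative is F(w) = - \frac{125 w^{6}}{8} + 25 w^{5} - \frac{40 w^{4}}{3} + \frac{64 w^{3}}{27}.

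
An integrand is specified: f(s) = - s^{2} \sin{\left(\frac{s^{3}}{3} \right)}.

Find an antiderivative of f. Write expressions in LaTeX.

An antiderivative is F(s) = \cos{\left(\frac{s^{3}}{3} \right)}.

The substitution u = \frac{s^{3}}{3} works: f is exactly (dF/du)*(du/ds) for that inner function.
Check: d/ds[\cos{\left(\frac{s^{3}}{3} \right)}] = - s^{2} \sin{\left(\frac{s^{3}}{3} \right)} = f(s).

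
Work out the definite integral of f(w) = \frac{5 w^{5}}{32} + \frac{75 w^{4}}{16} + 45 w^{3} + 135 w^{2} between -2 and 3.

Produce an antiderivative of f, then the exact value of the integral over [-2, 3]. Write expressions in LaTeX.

Antiderivative: F(w) = \frac{5 w^{6}}{192} + \frac{15 w^{5}}{16} + \frac{45 w^{4}}{4} + 45 w^{3}; value = \frac{495625}{192}

The substitution u = - \frac{w^{2}}{4} - 3 w works: f is exactly (dF/du)*(du/dw) for that inner function.
F(w) = \frac{5 w^{6}}{192} + \frac{15 w^{5}}{16} + \frac{45 w^{4}}{4} + 45 w^{3} is an antiderivative of f.
Check: d/dw[\frac{5 w^{6}}{192} + \frac{15 w^{5}}{16} + \frac{45 w^{4}}{4} + 45 w^{3}] = \frac{5 w^{5}}{32} + \frac{75 w^{4}}{16} + 45 w^{3} + 135 w^{2} = f(w).
F(3) = \frac{151875}{64}; F(-2) = - \frac{625}{3}.
Integral = F(3) - F(-2) = \frac{495625}{192}.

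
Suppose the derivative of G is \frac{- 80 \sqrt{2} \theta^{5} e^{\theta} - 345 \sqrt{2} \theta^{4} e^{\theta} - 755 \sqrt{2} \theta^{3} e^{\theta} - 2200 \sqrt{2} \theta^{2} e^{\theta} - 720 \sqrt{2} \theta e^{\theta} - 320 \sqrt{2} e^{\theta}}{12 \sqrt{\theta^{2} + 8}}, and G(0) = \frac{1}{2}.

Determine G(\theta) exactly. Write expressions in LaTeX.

G(\theta) = - \frac{40 \theta^{3} \sqrt{\frac{\theta^{2}}{2} + 4} e^{\theta}}{3} - \frac{25 \theta^{2} \sqrt{\frac{\theta^{2}}{2} + 4} e^{\theta}}{6} - \frac{20 \theta \sqrt{\frac{\theta^{2}}{2} + 4} e^{\theta}}{3} + \frac{1}{2}

Since d/d\theta undoes antidifferentiation here, G(\theta) must give back the stated G'(\theta).
A general antiderivative is - \frac{10 \sqrt{\frac{\theta^{2}}{2} + 4} \left(4 \theta^{3} + \frac{5 \theta^{2}}{4} + 2 \theta\right) e^{\theta}}{3} + C.
The condition gives C = \frac{1}{2} - (0) = \frac{1}{2}.
So G(\theta) = - \frac{40 \theta^{3} \sqrt{\frac{\theta^{2}}{2} + 4} e^{\theta}}{3} - \frac{25 \theta^{2} \sqrt{\frac{\theta^{2}}{2} + 4} e^{\theta}}{6} - \frac{20 \theta \sqrt{\frac{\theta^{2}}{2} + 4} e^{\theta}}{3} + \frac{1}{2}.
Check: d/d\theta[- \frac{40 \theta^{3} \sqrt{\frac{\theta^{2}}{2} + 4} e^{\theta}}{3} - \frac{25 \theta^{2} \sqrt{\frac{\theta^{2}}{2} + 4} e^{\theta}}{6} - \frac{20 \theta \sqrt{\frac{\theta^{2}}{2} + 4} e^{\theta}}{3} + \frac{1}{2}] = \frac{\sqrt{2} \left(- 80 \theta^{5} e^{\theta} - 345 \theta^{4} e^{\theta} - 755 \theta^{3} e^{\theta} - 2200 \theta^{2} e^{\theta} - 720 \theta e^{\theta} - 320 e^{\theta}\right)}{12 \sqrt{\theta^{2} + 8}}, which equals G'(\theta).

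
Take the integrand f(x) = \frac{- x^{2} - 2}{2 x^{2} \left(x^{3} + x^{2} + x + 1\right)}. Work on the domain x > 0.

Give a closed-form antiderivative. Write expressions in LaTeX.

The denominator factors as 2 x^{2} \left(x + 1\right) \left(x^{2} + 1\right); partial fractions split f into directly integrable pieces: - \frac{x - 1}{4 \left(x^{2} + 1\right)} - \frac{3}{4 \left(x + 1\right)} + \frac{1}{x} - \frac{1}{x^{2}}.
Check: d/dx[\frac{8 x \log{\left(x \right)} - 6 x \log{\left(x + 1 \right)} - x \log{\left(x^{2} + 1 \right)} + 2 x \operatorname{atan}{\left(x \right)} + 8}{8 x}] = \frac{- x^{2} - 2}{2 x^{5} + 2 x^{4} + 2 x^{3} + 2 x^{2}}, which equals f(x).

An antiderivative is F(x) = \frac{8 x \log{\left(x \right)} - 6 x \log{\left(x + 1 \right)} - x \log{\left(x^{2} + 1 \right)} + 2 x \operatorname{atan}{\left(x \right)} + 8}{8 x}.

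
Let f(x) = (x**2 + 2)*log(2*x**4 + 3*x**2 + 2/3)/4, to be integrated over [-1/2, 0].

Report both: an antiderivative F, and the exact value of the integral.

Antiderivative: F(x) = (6*x**3*log(2*x**4 + 3*x**2 + 2/3) - 8*x**3 + 36*x*log(2*x**4 + 3*x**2 + 2/3) - 126*x + sqrt(239*sqrt(33) + 2655)*atan(3936*x/(sqrt(33)*sqrt(239*sqrt(33) + 2655) + 63*sqrt(239*sqrt(33) + 2655))) - sqrt(2655 - 239*sqrt(33))*atan(3936*x/(-63*sqrt(2655 - 239*sqrt(33)) + sqrt(33)*sqrt(2655 - 239*sqrt(33)))))/72; value = -8/9 + 25*log(37/24)/96 + sqrt(239*sqrt(33) + 2655)*atan(1968/(sqrt(33)*sqrt(239*sqrt(33) + 2655) + 63*sqrt(239*sqrt(33) + 2655)))/72 - sqrt(2655 - 239*sqrt(33))*atan(1968/(-63*sqrt(2655 - 239*sqrt(33)) + sqrt(33)*sqrt(2655 - 239*sqrt(33))))/72

Check any antiderivative F(x) by computing F'(x) and comparing it with f(x).
F(x) = (6*x**3*log(2*x**4 + 3*x**2 + 2/3) - 8*x**3 + 36*x*log(2*x**4 + 3*x**2 + 2/3) - 126*x + sqrt(239*sqrt(33) + 2655)*atan(3936*x/(sqrt(33)*sqrt(239*sqrt(33) + 2655) + 63*sqrt(239*sqrt(33) + 2655))) - sqrt(2655 - 239*sqrt(33))*atan(3936*x/(-63*sqrt(2655 - 239*sqrt(33)) + sqrt(33)*sqrt(2655 - 239*sqrt(33)))))/72 is an antiderivative of f.
Check: d/dx[(6*x**3*log(2*x**4 + 3*x**2 + 2/3) - 8*x**3 + 36*x*log(2*x**4 + 3*x**2 + 2/3) - 126*x + sqrt(239*sqrt(33) + 2655)*atan(3936*x/(sqrt(33)*sqrt(239*sqrt(33) + 2655) + 63*sqrt(239*sqrt(33) + 2655))) - sqrt(2655 - 239*sqrt(33))*atan(3936*x/(-63*sqrt(2655 - 239*sqrt(33)) + sqrt(33)*sqrt(2655 - 239*sqrt(33)))))/72] = x**2*log(2*x**4 + 3*x**2 + 2/3)/4 + log(2*x**4 + 3*x**2 + 2/3)/2, which equals f(x).
F(0) = 0; F(-1/2) = sqrt(2655 - 239*sqrt(33))*atan(1968/(-63*sqrt(2655 - 239*sqrt(33)) + sqrt(33)*sqrt(2655 - 239*sqrt(33))))/72 - sqrt(239*sqrt(33) + 2655)*atan(1968/(sqrt(33)*sqrt(239*sqrt(33) + 2655) + 63*sqrt(239*sqrt(33) + 2655)))/72 - 25*log(37/24)/96 + 8/9.
Integral = F(0) - F(-1/2) = -8/9 + 25*log(37/24)/96 + sqrt(239*sqrt(33) + 2655)*atan(1968/(sqrt(33)*sqrt(239*sqrt(33) + 2655) + 63*sqrt(239*sqrt(33) + 2655)))/72 - sqrt(2655 - 239*sqrt(33))*atan(1968/(-63*sqrt(2655 - 239*sqrt(33)) + sqrt(33)*sqrt(2655 - 239*sqrt(33))))/72.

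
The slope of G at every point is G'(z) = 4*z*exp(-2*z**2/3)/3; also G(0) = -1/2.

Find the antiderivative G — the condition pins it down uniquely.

G(z) = (exp(2*z**2/3) - 2)*exp(-2*z**2/3)/2

The substitution u = -2*z**2/3 works: G'(z) is exactly (dG/du)*(du/dz) for that inner function.
A general antiderivative is -exp(-2*z**2/3) + C.
The condition gives C = -1/2 - (-1) = 1/2.
So G(z) = (exp(2*z**2/3) - 2)*exp(-2*z**2/3)/2.
Check: d/dz[(exp(2*z**2/3) - 2)*exp(-2*z**2/3)/2] = 4*z*exp(-2*z**2/3)/3 = G'(z).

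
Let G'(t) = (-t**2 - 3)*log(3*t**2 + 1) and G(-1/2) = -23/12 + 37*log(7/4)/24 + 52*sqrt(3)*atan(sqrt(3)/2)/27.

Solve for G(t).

Since d/dt undoes antidifferentiation here, G(t) must give back the stated G'(t).
A general antiderivative is 2*t**3/9 + 52*t/9 + (-t**3/3 - 3*t)*log(3*t**2 + 1) - 52*sqrt(3)*atan(sqrt(3)*t)/27 + C.
The condition gives C = -23/12 + 37*log(7/4)/24 + 52*sqrt(3)*atan(sqrt(3)/2)/27 - (-35/12 + 37*log(7/4)/24 + 52*sqrt(3)*atan(sqrt(3)/2)/27) = 1.
So G(t) = 2*t**3/9 + 52*t/9 + (-t**3/3 - 3*t)*log(3*t**2 + 1) - 52*sqrt(3)*atan(sqrt(3)*t)/27 + 1.
Check: d/dt[2*t**3/9 + 52*t/9 + (-t**3/3 - 3*t)*log(3*t**2 + 1) - 52*sqrt(3)*atan(sqrt(3)*t)/27 + 1] = -t**2*log(3*t**2 + 1) - 3*log(3*t**2 + 1), which equals G'(t).

G(t) = 2*t**3/9 + 52*t/9 + (-t**3/3 - 3*t)*log(3*t**2 + 1) - 52*sqrt(3)*atan(sqrt(3)*t)/27 + 1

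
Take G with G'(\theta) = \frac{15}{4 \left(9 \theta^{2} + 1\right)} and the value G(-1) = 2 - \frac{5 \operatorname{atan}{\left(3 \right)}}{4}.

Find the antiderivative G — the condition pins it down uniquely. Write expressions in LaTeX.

Recover the given G'(\theta) by differentiating a candidate G(\theta); any mismatch rules it out.
A general antiderivative is \frac{5 \operatorname{atan}{\left(3 \theta \right)}}{4} + C.
The condition gives C = 2 - \frac{5 \operatorname{atan}{\left(3 \right)}}{4} - (- \frac{5 \operatorname{atan}{\left(3 \right)}}{4}) = 2.
So G(\theta) = \frac{5 \operatorname{atan}{\left(3 \theta \right)} + 8}{4}.
Check: d/d\theta[\frac{5 \operatorname{atan}{\left(3 \theta \right)} + 8}{4}] = \frac{15}{36 \theta^{2} + 4}, which equals G'(\theta).

G(\theta) = \frac{5 \operatorname{atan}{\left(3 \theta \right)} + 8}{4}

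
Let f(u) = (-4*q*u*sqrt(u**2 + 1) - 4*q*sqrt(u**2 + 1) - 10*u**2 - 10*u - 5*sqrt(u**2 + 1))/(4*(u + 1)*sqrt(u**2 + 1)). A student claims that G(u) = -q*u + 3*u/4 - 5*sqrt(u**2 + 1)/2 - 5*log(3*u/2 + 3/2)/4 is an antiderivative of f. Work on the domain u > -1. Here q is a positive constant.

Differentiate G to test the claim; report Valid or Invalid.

Invalid: d/du[G] - f = 3/4, which is not 0.

d/du[G] = (-4*q*u*sqrt(u**2 + 1) - 4*q*sqrt(u**2 + 1) - 10*u**2 + 3*u*sqrt(u**2 + 1) - 10*u - 2*sqrt(u**2 + 1))/(4*u*sqrt(u**2 + 1) + 4*sqrt(u**2 + 1))
d/du[G] - f(u) = 3/4 != 0.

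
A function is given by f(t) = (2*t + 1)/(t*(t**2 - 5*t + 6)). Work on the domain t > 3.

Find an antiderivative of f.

Factor the denominator (t*(t - 3)*(t - 2)) and decompose: f = -5/(2*(t - 2)) + 7/(3*(t - 3)) + 1/(6*t); each piece integrates to a log, atan, or power term.
Check: d/dt[(log(t) + 14*log(t - 3) - 15*log(t - 2))/6] = (2*t + 1)/(t**3 - 5*t**2 + 6*t), which equals f(t).

An antiderivative is F(t) = (log(t) + 14*log(t - 3) - 15*log(t - 2))/6.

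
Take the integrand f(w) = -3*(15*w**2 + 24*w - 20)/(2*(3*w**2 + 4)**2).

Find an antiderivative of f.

f has the shape u'v + uv' for u = 1/(w**2 + 4/3) and v = 5*w/2 + 2 — it is the derivative of the product u*v.
Check: d/dw[5*w/(2*w**2 + 8/3) + 2/(w**2 + 4/3)] = (-45*w**2 - 72*w + 60)/(18*w**4 + 48*w**2 + 32), which equals f(w).

An antiderivative is F(w) = 5*w/(2*w**2 + 8/3) + 2/(w**2 + 4/3).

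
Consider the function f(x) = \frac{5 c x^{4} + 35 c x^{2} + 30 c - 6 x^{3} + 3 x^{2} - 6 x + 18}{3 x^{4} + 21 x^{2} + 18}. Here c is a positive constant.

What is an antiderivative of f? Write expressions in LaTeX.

An antiderivative is F(x) = \frac{5 c x}{3} - \log{\left(\frac{x^{2}}{2} + 3 \right)} + \operatorname{atan}{\left(x \right)}.

A candidate is checked by its d/dx: the result must match f(x).
Check: d/dx[\frac{5 c x}{3} - \log{\left(\frac{x^{2}}{2} + 3 \right)} + \operatorname{atan}{\left(x \right)}] = \frac{5 c x^{4} + 35 c x^{2} + 30 c - 6 x^{3} + 3 x^{2} - 6 x + 18}{3 x^{4} + 21 x^{2} + 18} = f(x).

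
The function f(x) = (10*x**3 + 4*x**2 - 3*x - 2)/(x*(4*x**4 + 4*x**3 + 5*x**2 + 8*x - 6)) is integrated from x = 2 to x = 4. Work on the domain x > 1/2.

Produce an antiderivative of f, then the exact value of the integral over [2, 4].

The denominator factors as x*(2*x - 1)*(2*x + 3)*(x**2 + 2); partial fractions split f into directly integrable pieces: (37*x + 293)/(153*(x**2 + 2)) - 89/(102*(2*x + 3)) - 5/(18*(2*x - 1)) + 1/(3*x).
F(x) = (204*log(x) - 85*log(x - 1/2) - 267*log(x + 3/2) + 74*log(x**2 + 2) + 586*sqrt(2)*atan(sqrt(2)*x/2))/612 is an antiderivative of f.
Check: d/dx[(204*log(x) - 85*log(x - 1/2) - 267*log(x + 3/2) + 74*log(x**2 + 2) + 586*sqrt(2)*atan(sqrt(2)*x/2))/612] = (10*x**3 + 4*x**2 - 3*x - 2)/(4*x**5 + 4*x**4 + 5*x**3 + 8*x**2 - 6*x), which equals f(x).
F(4) = -89*log(11/2)/204 - 5*log(7/2)/36 + 37*log(18)/306 + log(4)/3 + 293*sqrt(2)*atan(2*sqrt(2))/306; F(2) = -89*log(7/2)/204 - 5*log(3/2)/36 + 37*log(6)/306 + log(2)/3 + 293*sqrt(2)*atan(sqrt(2))/306.
Integral = F(4) - F(2) = -293*sqrt(2)*atan(sqrt(2))/306 - 89*log(11/2)/204 - log(2)/3 - 37*log(6)/306 + 5*log(3/2)/36 + 37*log(18)/306 + 91*log(7/2)/306 + log(4)/3 + 293*sqrt(2)*atan(2*sqrt(2))/306.

Antiderivative: F(x) = (204*log(x) - 85*log(x - 1/2) - 267*log(x + 3/2) + 74*log(x**2 + 2) + 586*sqrt(2)*atan(sqrt(2)*x/2))/612; value = -293*sqrt(2)*atan(sqrt(2))/306 - 89*log(11/2)/204 - log(2)/3 - 37*log(6)/306 + 5*log(3/2)/36 + 37*log(18)/306 + 91*log(7/2)/306 + log(4)/3 + 293*sqrt(2)*atan(2*sqrt(2))/306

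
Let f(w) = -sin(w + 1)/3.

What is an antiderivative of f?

An antiderivative is F(w) = cos(w + 1)/3.

Differentiate the proposed F(w) back; it has to land on f(w) exactly.
Check: d/dw[cos(w + 1)/3] = -sin(w + 1)/3 = f(w).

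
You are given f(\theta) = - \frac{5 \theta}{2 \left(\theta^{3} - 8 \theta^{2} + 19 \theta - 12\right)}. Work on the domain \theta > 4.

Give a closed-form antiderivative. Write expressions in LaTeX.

An antiderivative is F(\theta) = - \frac{5 \left(8 \log{\left(\theta - 4 \right)} - 9 \log{\left(\theta - 3 \right)} + \log{\left(\theta - 1 \right)}\right)}{12}.

Factor the denominator (2 \left(\theta - 4\right) \left(\theta - 3\right) \left(\theta - 1\right)) and decompose: f = - \frac{5}{12 \left(\theta - 1\right)} + \frac{15}{4 \left(\theta - 3\right)} - \frac{10}{3 \left(\theta - 4\right)}; each piece integrates to a log, atan, or power term.
Check: d/d\theta[- \frac{5 \left(8 \log{\left(\theta - 4 \right)} - 9 \log{\left(\theta - 3 \right)} + \log{\left(\theta - 1 \right)}\right)}{12}] = - \frac{5 \theta}{2 \theta^{3} - 16 \theta^{2} + 38 \theta - 24}, which equals f(\theta).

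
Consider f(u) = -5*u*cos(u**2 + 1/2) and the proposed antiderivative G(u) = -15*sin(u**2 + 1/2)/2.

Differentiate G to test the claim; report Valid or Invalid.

d/du[G] = -15*u*cos(u**2 + 1/2)
d/du[G] - f(u) = -10*u*cos(u**2 + 1/2) != 0.

Invalid: d/du[G] - f = -10*u*cos(u**2 + 1/2), which is not 0.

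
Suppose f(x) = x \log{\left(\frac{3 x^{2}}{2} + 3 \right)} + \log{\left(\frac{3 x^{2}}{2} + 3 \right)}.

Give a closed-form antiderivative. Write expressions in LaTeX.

An antiderivative is F(x) = \frac{x^{2} \log{\left(\frac{3 x^{2}}{2} + 3 \right)}}{2} - \frac{x^{2}}{2} + x \log{\left(\frac{3 x^{2}}{2} + 3 \right)} - 2 x + \log{\left(x^{2} + 2 \right)} + 2 \sqrt{2} \operatorname{atan}{\left(\frac{\sqrt{2} x}{2} \right)}.

The integrand splits into summands that can be handled one at a time.
Check: d/dx[\frac{x^{2} \log{\left(\frac{3 x^{2}}{2} + 3 \right)}}{2} - \frac{x^{2}}{2} + x \log{\left(\frac{3 x^{2}}{2} + 3 \right)} - 2 x + \log{\left(x^{2} + 2 \right)} + 2 \sqrt{2} \operatorname{atan}{\left(\frac{\sqrt{2} x}{2} \right)}] = x \log{\left(\frac{x^{2}}{2} + 1 \right)} + x \log{\left(3 \right)} + \log{\left(\frac{x^{2}}{2} + 1 \right)} + \log{\left(3 \right)}, which equals f(x).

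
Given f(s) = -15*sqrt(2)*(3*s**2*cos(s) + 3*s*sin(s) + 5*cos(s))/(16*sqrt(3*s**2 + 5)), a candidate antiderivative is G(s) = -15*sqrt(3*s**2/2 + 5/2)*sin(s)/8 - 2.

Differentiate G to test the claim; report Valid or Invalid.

Valid - the claim checks out under differentiation.

d/ds[G] = (-45*sqrt(2)*s**2*cos(s) - 45*sqrt(2)*s*sin(s) - 75*sqrt(2)*cos(s))/(16*sqrt(3*s**2 + 5))
This equals f(s) exactly, so the claim holds.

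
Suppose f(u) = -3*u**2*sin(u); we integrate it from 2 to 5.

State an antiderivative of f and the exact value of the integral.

Antiderivative: F(u) = 3*(u**2*cos(u) - 2*u*sin(u) - 2*cos(u)); value = -6*cos(2) + 12*sin(2) + 69*cos(5) - 30*sin(5)

Differentiate the proposed F(u) back; it has to land on f(u) exactly.
F(u) = 3*(u**2*cos(u) - 2*u*sin(u) - 2*cos(u)) is an antiderivative of f.
Check: d/du[3*(u**2*cos(u) - 2*u*sin(u) - 2*cos(u))] = -3*u**2*sin(u) = f(u).
F(5) = 69*cos(5) - 30*sin(5); F(2) = -12*sin(2) + 6*cos(2).
Integral = F(5) - F(2) = -6*cos(2) + 12*sin(2) + 69*cos(5) - 30*sin(5).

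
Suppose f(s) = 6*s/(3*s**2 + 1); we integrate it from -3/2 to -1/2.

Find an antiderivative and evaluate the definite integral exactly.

f matches the chain-rule pattern g'(h)*h' with inner function h(s) = 2*s**2 + 2/3; substituting u = h(s) collapses the integral.
F(s) = log(2*s**2 + 2/3) is an antiderivative of f.
Check: d/ds[log(2*s**2 + 2/3)] = 6*s/(3*s**2 + 1) = f(s).
F(-1/2) = log(7/6); F(-3/2) = log(31/6).
Integral = F(-1/2) - F(-3/2) = -log(31/6) + log(7/6).

Antiderivative: F(s) = log(2*s**2 + 2/3); value = -log(31/6) + log(7/6)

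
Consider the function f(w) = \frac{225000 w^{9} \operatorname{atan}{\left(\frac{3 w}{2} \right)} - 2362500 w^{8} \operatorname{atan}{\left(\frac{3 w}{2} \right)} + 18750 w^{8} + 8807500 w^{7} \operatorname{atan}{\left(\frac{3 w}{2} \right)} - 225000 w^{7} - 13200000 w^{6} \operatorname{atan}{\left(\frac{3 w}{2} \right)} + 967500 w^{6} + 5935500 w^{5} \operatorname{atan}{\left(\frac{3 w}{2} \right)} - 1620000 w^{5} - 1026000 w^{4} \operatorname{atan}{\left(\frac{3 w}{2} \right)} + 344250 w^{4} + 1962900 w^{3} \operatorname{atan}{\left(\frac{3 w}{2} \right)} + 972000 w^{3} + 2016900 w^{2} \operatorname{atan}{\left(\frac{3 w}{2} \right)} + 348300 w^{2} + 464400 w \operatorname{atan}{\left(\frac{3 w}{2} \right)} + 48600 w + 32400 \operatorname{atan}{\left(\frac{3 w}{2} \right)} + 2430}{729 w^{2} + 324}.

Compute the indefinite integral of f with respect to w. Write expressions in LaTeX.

F(w) = \frac{3125 w^{8} \operatorname{atan}{\left(\frac{3 w}{2} \right)}}{81} - \frac{12500 w^{7} \operatorname{atan}{\left(\frac{3 w}{2} \right)}}{27} + \frac{53750 w^{6} \operatorname{atan}{\left(\frac{3 w}{2} \right)}}{27} - \frac{10000 w^{5} \operatorname{atan}{\left(\frac{3 w}{2} \right)}}{3} + \frac{2125 w^{4} \operatorname{atan}{\left(\frac{3 w}{2} \right)}}{3} + 2000 w^{3} \operatorname{atan}{\left(\frac{3 w}{2} \right)} + \frac{2150 w^{2} \operatorname{atan}{\left(\frac{3 w}{2} \right)}}{3} + 100 w \operatorname{atan}{\left(\frac{3 w}{2} \right)} + 5 \operatorname{atan}{\left(\frac{3 w}{2} \right)} + C

Recognize the product-rule pattern: f = u'v + uv' with u = 5 \left(\frac{5 w^{2}}{3} - 5 w - 1\right)^{4}, v = \operatorname{atan}{\left(\frac{3 w}{2} \right)}, so integration by parts undoes it.
Check: d/dw[\frac{3125 w^{8} \operatorname{atan}{\left(\frac{3 w}{2} \right)}}{81} - \frac{12500 w^{7} \operatorname{atan}{\left(\frac{3 w}{2} \right)}}{27} + \frac{53750 w^{6} \operatorname{atan}{\left(\frac{3 w}{2} \right)}}{27} - \frac{10000 w^{5} \operatorname{atan}{\left(\frac{3 w}{2} \right)}}{3} + \frac{2125 w^{4} \operatorname{atan}{\left(\frac{3 w}{2} \right)}}{3} + 2000 w^{3} \operatorname{atan}{\left(\frac{3 w}{2} \right)} + \frac{2150 w^{2} \operatorname{atan}{\left(\frac{3 w}{2} \right)}}{3} + 100 w \operatorname{atan}{\left(\frac{3 w}{2} \right)} + 5 \operatorname{atan}{\left(\frac{3 w}{2} \right)}] = \frac{225000 w^{9} \operatorname{atan}{\left(\frac{3 w}{2} \right)} - 2362500 w^{8} \operatorname{atan}{\left(\frac{3 w}{2} \right)} + 18750 w^{8} + 8807500 w^{7} \operatorname{atan}{\left(\frac{3 w}{2} \right)} - 225000 w^{7} - 13200000 w^{6} \operatorname{atan}{\left(\frac{3 w}{2} \right)} + 967500 w^{6} + 5935500 w^{5} \operatorname{atan}{\left(\frac{3 w}{2} \right)} - 1620000 w^{5} - 1026000 w^{4} \operatorname{atan}{\left(\frac{3 w}{2} \right)} + 344250 w^{4} + 1962900 w^{3} \operatorname{atan}{\left(\frac{3 w}{2} \right)} + 972000 w^{3} + 2016900 w^{2} \operatorname{atan}{\left(\frac{3 w}{2} \right)} + 348300 w^{2} + 464400 w \operatorname{atan}{\left(\frac{3 w}{2} \right)} + 48600 w + 32400 \operatorname{atan}{\left(\frac{3 w}{2} \right)} + 2430}{729 w^{2} + 324} = f(w).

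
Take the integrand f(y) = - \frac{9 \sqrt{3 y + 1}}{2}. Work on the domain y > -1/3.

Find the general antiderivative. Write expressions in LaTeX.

F(y) = - 3 y \sqrt{3 y + 1} - \sqrt{3 y + 1} + C

A first test for any F(y): its y-derivative must equal f(y) identically.
Check: d/dy[- 3 y \sqrt{3 y + 1} - \sqrt{3 y + 1}] = \frac{- 27 y - 9}{2 \sqrt{3 y + 1}}, which equals f(y).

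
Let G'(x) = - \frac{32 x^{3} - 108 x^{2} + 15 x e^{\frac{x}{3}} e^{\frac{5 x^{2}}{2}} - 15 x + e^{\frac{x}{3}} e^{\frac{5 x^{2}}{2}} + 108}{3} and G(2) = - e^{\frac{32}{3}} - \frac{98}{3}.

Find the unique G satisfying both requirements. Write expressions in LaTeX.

Whatever form G(x) takes, its d/dx must return the stated G'(x).
A general antiderivative is - \frac{3 \left(- \frac{4 x^{2}}{3} + 3 x + 4\right)^{2}}{2} - e^{\frac{5 x^{2}}{2} + \frac{x}{3}} + C.
The condition gives C = - e^{\frac{32}{3}} - \frac{98}{3} - (- e^{\frac{32}{3}} - \frac{98}{3}) = 0.
So G(x) = - \frac{8 x^{4}}{3} + 12 x^{3} + \frac{5 x^{2}}{2} - 36 x - e^{\frac{x}{3}} e^{\frac{5 x^{2}}{2}} - 24.
Check: d/dx[- \frac{8 x^{4}}{3} + 12 x^{3} + \frac{5 x^{2}}{2} - 36 x - e^{\frac{x}{3}} e^{\frac{5 x^{2}}{2}} - 24] = - \frac{32 x^{3}}{3} + 36 x^{2} - 5 x e^{\frac{x}{3}} e^{\frac{5 x^{2}}{2}} + 5 x - \frac{e^{\frac{x}{3}} e^{\frac{5 x^{2}}{2}}}{3} - 36, which equals G'(x).

G(x) = - \frac{8 x^{4}}{3} + 12 x^{3} + \frac{5 x^{2}}{2} - 36 x - e^{\frac{x}{3}} e^{\frac{5 x^{2}}{2}} - 24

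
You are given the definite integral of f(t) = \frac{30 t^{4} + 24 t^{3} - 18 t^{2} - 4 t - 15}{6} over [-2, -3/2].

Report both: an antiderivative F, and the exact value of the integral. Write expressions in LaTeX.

For F(t) to be correct the identity F'(t) - f(t) = 0 must hold.
F(t) = t^{5} + t^{4} - t^{3} - \frac{t^{2}}{3} - \frac{5 t}{2} is an antiderivative of f.
Check: d/dt[t^{5} + t^{4} - t^{3} - \frac{t^{2}}{3} - \frac{5 t}{2}] = 5 t^{4} + 4 t^{3} - 3 t^{2} - \frac{2 t}{3} - \frac{5}{2}, which equals f(t).
F(-3/2) = \frac{123}{32}; F(-2) = - \frac{13}{3}.
Integral = F(-3/2) - F(-2) = \frac{785}{96}.

Antiderivative: F(t) = t^{5} + t^{4} - t^{3} - \frac{t^{2}}{3} - \frac{5 t}{2}; value = \frac{785}{96}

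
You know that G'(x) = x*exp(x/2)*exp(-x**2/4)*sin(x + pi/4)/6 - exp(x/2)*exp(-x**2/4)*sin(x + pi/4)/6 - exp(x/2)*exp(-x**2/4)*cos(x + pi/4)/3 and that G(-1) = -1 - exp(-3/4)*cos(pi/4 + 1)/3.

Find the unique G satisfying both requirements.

G(x) = (-exp(-x**2/4 + x/2)*sin(x + pi/4) - 3)/3

G'(x) has the shape u'v + uv' for u = -exp(-x**2/4 + x/2)/3 and v = sin(x + pi/4) — it is the derivative of the product u*v.
A general antiderivative is -exp(-x**2/4 + x/2)*sin(x + pi/4)/3 + C.
The condition gives C = -1 - exp(-3/4)*cos(pi/4 + 1)/3 - (-exp(-3/4)*cos(pi/4 + 1)/3) = -1.
So G(x) = (-exp(-x**2/4 + x/2)*sin(x + pi/4) - 3)/3.
Check: d/dx[(-exp(-x**2/4 + x/2)*sin(x + pi/4) - 3)/3] = x*exp(x/2)*exp(-x**2/4)*sin(x + pi/4)/6 - exp(x/2)*exp(-x**2/4)*sin(x + pi/4)/6 - exp(x/2)*exp(-x**2/4)*cos(x + pi/4)/3 = G'(x).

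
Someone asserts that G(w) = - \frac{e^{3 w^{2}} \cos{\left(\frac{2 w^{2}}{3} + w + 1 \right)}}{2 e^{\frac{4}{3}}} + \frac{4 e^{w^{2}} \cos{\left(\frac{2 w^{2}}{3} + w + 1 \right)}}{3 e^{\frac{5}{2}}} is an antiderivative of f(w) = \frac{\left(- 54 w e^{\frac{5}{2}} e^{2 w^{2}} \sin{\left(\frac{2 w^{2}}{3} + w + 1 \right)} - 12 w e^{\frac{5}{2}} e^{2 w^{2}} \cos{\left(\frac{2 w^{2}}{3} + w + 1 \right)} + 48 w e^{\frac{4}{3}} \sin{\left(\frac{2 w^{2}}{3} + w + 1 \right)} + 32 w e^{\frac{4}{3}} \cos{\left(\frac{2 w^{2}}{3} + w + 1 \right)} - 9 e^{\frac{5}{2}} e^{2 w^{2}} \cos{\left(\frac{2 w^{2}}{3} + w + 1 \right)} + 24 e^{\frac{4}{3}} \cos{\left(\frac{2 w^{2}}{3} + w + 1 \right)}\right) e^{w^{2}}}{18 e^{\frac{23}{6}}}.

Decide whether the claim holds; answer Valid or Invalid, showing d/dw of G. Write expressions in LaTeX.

Invalid: d/dw[G] - f = \frac{66 w e^{\frac{5}{2}} e^{3 w^{2}} \sin{\left(\frac{2 w^{2}}{3} + w + 1 \right)} - 42 w e^{\frac{5}{2}} e^{3 w^{2}} \cos{\left(\frac{2 w^{2}}{3} + w + 1 \right)} - 80 w e^{\frac{4}{3}} e^{w^{2}} \sin{\left(\frac{2 w^{2}}{3} + w + 1 \right)} + 16 w e^{\frac{4}{3}} e^{w^{2}} \cos{\left(\frac{2 w^{2}}{3} + w + 1 \right)} + 9 e^{\frac{5}{2}} e^{3 w^{2}} \sin{\left(\frac{2 w^{2}}{3} + w + 1 \right)} + 9 e^{\frac{5}{2}} e^{3 w^{2}} \cos{\left(\frac{2 w^{2}}{3} + w + 1 \right)} - 24 e^{\frac{4}{3}} e^{w^{2}} \sin{\left(\frac{2 w^{2}}{3} + w + 1 \right)} - 24 e^{\frac{4}{3}} e^{w^{2}} \cos{\left(\frac{2 w^{2}}{3} + w + 1 \right)}}{18 e^{\frac{23}{6}}}, which is not 0.

d/dw[G] = \frac{12 w e^{\frac{5}{2}} e^{3 w^{2}} \sin{\left(\frac{2 w^{2}}{3} + w + 1 \right)} - 54 w e^{\frac{5}{2}} e^{3 w^{2}} \cos{\left(\frac{2 w^{2}}{3} + w + 1 \right)} - 32 w e^{\frac{4}{3}} e^{w^{2}} \sin{\left(\frac{2 w^{2}}{3} + w + 1 \right)} + 48 w e^{\frac{4}{3}} e^{w^{2}} \cos{\left(\frac{2 w^{2}}{3} + w + 1 \right)} + 9 e^{\frac{5}{2}} e^{3 w^{2}} \sin{\left(\frac{2 w^{2}}{3} + w + 1 \right)} - 24 e^{\frac{4}{3}} e^{w^{2}} \sin{\left(\frac{2 w^{2}}{3} + w + 1 \right)}}{18 e^{\frac{23}{6}}}
d/dw[G] - f(w) = \frac{66 w e^{\frac{5}{2}} e^{3 w^{2}} \sin{\left(\frac{2 w^{2}}{3} + w + 1 \right)} - 42 w e^{\frac{5}{2}} e^{3 w^{2}} \cos{\left(\frac{2 w^{2}}{3} + w + 1 \right)} - 80 w e^{\frac{4}{3}} e^{w^{2}} \sin{\left(\frac{2 w^{2}}{3} + w + 1 \right)} + 16 w e^{\frac{4}{3}} e^{w^{2}} \cos{\left(\frac{2 w^{2}}{3} + w + 1 \right)} + 9 e^{\frac{5}{2}} e^{3 w^{2}} \sin{\left(\frac{2 w^{2}}{3} + w + 1 \right)} + 9 e^{\frac{5}{2}} e^{3 w^{2}} \cos{\left(\frac{2 w^{2}}{3} + w + 1 \right)} - 24 e^{\frac{4}{3}} e^{w^{2}} \sin{\left(\frac{2 w^{2}}{3} + w + 1 \right)} - 24 e^{\frac{4}{3}} e^{w^{2}} \cos{\left(\frac{2 w^{2}}{3} + w + 1 \right)}}{18 e^{\frac{23}{6}}} != 0.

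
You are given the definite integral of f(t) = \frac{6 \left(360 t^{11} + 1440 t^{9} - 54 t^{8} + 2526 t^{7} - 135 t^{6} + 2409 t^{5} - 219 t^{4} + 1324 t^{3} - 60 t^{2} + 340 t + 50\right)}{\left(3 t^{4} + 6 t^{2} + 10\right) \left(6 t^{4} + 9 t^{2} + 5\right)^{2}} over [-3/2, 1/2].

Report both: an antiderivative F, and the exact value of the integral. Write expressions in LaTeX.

Antiderivative: F(t) = \frac{6 t + 5 \left(6 t^{4} + 9 t^{2} + 5\right) \log{\left(\frac{t^{4}}{2} + t^{2} + \frac{5}{3} \right)} - 3}{6 t^{4} + 9 t^{2} + 5}; value = - 5 \log{\left(\frac{619}{96} \right)} + \frac{96}{445} + 5 \log{\left(\frac{187}{96} \right)}

Whatever form F(t) takes, F'(t) = f(t) is non-negotiable.
F(t) = \frac{6 t + 5 \left(6 t^{4} + 9 t^{2} + 5\right) \log{\left(\frac{t^{4}}{2} + t^{2} + \frac{5}{3} \right)} - 3}{6 t^{4} + 9 t^{2} + 5} is an antiderivative of f.
Check: d/dt[\frac{6 t + 5 \left(6 t^{4} + 9 t^{2} + 5\right) \log{\left(\frac{t^{4}}{2} + t^{2} + \frac{5}{3} \right)} - 3}{6 t^{4} + 9 t^{2} + 5}] = \frac{2160 t^{11} + 8640 t^{9} - 324 t^{8} + 15156 t^{7} - 810 t^{6} + 14454 t^{5} - 1314 t^{4} + 7944 t^{3} - 360 t^{2} + 2040 t + 300}{108 t^{12} + 540 t^{10} + 1431 t^{8} + 2196 t^{6} + 2025 t^{4} + 1050 t^{2} + 250}, which equals f(t).
F(1/2) = 5 \log{\left(\frac{187}{96} \right)}; F(-3/2) = - \frac{96}{445} + 5 \log{\left(\frac{619}{96} \right)}.
Integral = F(1/2) - F(-3/2) = - 5 \log{\left(\frac{619}{96} \right)} + \frac{96}{445} + 5 \log{\left(\frac{187}{96} \right)}.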